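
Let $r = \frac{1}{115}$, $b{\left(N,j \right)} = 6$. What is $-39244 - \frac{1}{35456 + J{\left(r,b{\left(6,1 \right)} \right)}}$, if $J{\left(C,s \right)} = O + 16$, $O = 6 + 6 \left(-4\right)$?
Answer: $- \frac{1391356777}{35454} \approx -39244.0$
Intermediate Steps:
$O = -18$ ($O = 6 - 24 = -18$)
$r = \frac{1}{115} \approx 0.0086956$
$J{\left(C,s \right)} = -2$ ($J{\left(C,s \right)} = -18 + 16 = -2$)
$-39244 - \frac{1}{35456 + J{\left(r,b{\left(6,1 \right)} \right)}} = -39244 - \frac{1}{35456 - 2} = -39244 - \frac{1}{35454} = - \frac{1391356777}{35454}$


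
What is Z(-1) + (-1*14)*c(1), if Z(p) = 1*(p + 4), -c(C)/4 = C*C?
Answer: 59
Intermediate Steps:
c(C) = -4*C**2 (c(C) = -4*C*C = -4*C**2)
Z(p) = 4 + p (Z(p) = 1*(4 + p) = 4 + p)
Z(-1) + (-1*14)*c(1) = (4 - 1) + (-1*14)*(-4*1**2) = 3 - (-56) = 3 - 14*(-4) = 3 + 56 = 59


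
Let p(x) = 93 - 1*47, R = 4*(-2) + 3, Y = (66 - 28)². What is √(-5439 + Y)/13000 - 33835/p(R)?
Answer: -33835/46 + I*√3995/13000 ≈ -735.54 + 0.004862*I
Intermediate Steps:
Y = 1444 (Y = 38² = 1444)
R = -5 (R = -8 + 3 = -5)
p(x) = 46 (p(x) = 93 - 47 = 46)
√(-5439 + Y)/13000 - 33835/p(R) = √(-5439 + 1444)/13000 - 33835/46 = √(-3995)*(1/13000) - 33835*1/46 = (I*√3995)*(1/13000) - 33835/46 = I*√3995/13000 - 33835/46 = -33835/46 + I*√3995/13000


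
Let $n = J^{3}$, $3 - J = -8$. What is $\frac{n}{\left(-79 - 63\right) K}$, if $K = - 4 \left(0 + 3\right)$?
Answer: $\frac{1331}{1704} \approx 0.7811$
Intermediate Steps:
$J = 11$ ($J = 3 - -8 = 3 + 8 = 11$)
$K = -12$ ($K = \left(-4\right) 3 = -12$)
$n = 1331$ ($n = 11^{3} = 1331$)
$\frac{n}{\left(-79 - 63\right) K} = \frac{1331}{\left(-79 - 63\right) \left(-12\right)} = \frac{1331}{\left(-142\right) \left(-12\right)} = \frac{1331}{1704}$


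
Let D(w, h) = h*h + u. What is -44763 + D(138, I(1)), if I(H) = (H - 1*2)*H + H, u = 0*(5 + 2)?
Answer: -44763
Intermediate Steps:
u = 0 (u = 0*7 = 0)
I(H) = H + H*(-2 + H) (I(H) = (H - 2)*H + H = (-2 + H)*H + H = H*(-2 + H) + H = H + H*(-2 + H))
D(w, h) = h² (D(w, h) = h*h + 0 = h² + 0 = h²)
-44763 + D(138, I(1)) = -44763 + (1*(-1 + 1))² = -44763 + (1*0)² = -44763 + 0² = -44763 + 0 = -44763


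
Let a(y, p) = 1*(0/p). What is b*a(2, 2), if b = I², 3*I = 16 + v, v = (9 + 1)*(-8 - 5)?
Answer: 0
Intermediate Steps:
v = -130 (v = 10*(-13) = -130)
a(y, p) = 0 (a(y, p) = 1*0 = 0)
I = -38 (I = (16 - 130)/3 = (⅓)*(-114) = -38)
b = 1444 (b = (-38)² = 1444)
b*a(2, 2) = 1444*0 = 0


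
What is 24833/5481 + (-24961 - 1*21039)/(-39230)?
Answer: 122632459/21501963 ≈ 5.7033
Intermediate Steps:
24833/5481 + (-24961 - 1*21039)/(-39230) = 24833*(1/5481) + (-24961 - 21039)*(-1/39230) = 24833/5481 - 46000*(-1/39230) = 24833/5481 + 4600/3923 = 122632459/21501963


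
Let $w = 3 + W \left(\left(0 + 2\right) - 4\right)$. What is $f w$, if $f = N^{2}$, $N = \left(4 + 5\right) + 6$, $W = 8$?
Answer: $-2925$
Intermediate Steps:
$w = -13$ ($w = 3 + 8 \left(\left(0 + 2\right) - 4\right) = 3 + 8 \left(2 - 4\right) = 3 + 8 \left(-2\right) = 3 - 16 = -13$)
$N = 15$ ($N = 9 + 6 = 15$)
$f = 225$ ($f = 15^{2} = 225$)
$f w = 225 \left(-13\right) = -2925$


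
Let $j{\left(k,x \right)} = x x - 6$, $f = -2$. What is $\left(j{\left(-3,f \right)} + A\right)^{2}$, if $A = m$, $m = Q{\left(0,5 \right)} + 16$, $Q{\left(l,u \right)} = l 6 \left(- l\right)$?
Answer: $196$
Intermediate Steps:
$j{\left(k,x \right)} = -6 + x^{2}$ ($j{\left(k,x \right)} = x^{2} - 6 = -6 + x^{2}$)
$Q{\left(l,u \right)} = - 6 l^{2}$ ($Q{\left(l,u \right)} = 6 l \left(- l\right) = - 6 l^{2}$)
$m = 16$ ($m = - 6 \cdot 0^{2} + 16 = \left(-6\right) 0 + 16 = 0 + 16 = 16$)
$A = 16$
$\left(j{\left(-3,f \right)} + A\right)^{2} = \left(\left(-6 + \left(-2\right)^{2}\right) + 16\right)^{2} = \left(\left(-6 + 4\right) + 16\right)^{2} = \left(-2 + 16\right)^{2} = 14^{2} = 196$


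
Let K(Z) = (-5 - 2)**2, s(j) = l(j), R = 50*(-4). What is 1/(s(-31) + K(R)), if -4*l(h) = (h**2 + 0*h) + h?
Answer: -2/367 ≈ -0.0054496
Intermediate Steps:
R = -200
l(h) = -h/4 - h**2/4 (l(h) = -((h**2 + 0*h) + h)/4 = -((h**2 + 0) + h)/4 = -(h**2 + h)/4 = -(h + h**2)/4 = -h/4 - h**2/4)
s(j) = -j*(1 + j)/4
K(Z) = 49 (K(Z) = (-7)**2 = 49)
1/(s(-31) + K(R)) = 1/(-1/4*(-31)*(1 - 31) + 49) = 1/(-1/4*(-31)*(-30) + 49) = 1/(-465/2 + 49) = 1/(-367/2) = -2/367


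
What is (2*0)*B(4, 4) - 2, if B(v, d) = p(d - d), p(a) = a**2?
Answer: -2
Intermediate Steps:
B(v, d) = 0 (B(v, d) = (d - d)**2 = 0**2 = 0)
(2*0)*B(4, 4) - 2 = (2*0)*0 - 2 = 0*0 - 2 = 0 - 2 = -2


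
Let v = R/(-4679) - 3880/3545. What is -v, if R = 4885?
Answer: 7094369/3317411 ≈ 2.1385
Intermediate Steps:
v = -7094369/3317411 (v = 4885/(-4679) - 3880/3545 = 4885*(-1/4679) - 3880*1/3545 = -4885/4679 - 776/709 = -7094369/3317411 ≈ -2.1385)
-v = -1*(-7094369/3317411) = 7094369/3317411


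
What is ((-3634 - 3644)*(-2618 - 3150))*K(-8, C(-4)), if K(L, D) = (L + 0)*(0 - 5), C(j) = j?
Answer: 1679180160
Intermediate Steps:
K(L, D) = -5*L (K(L, D) = L*(-5) = -5*L)
((-3634 - 3644)*(-2618 - 3150))*K(-8, C(-4)) = ((-3634 - 3644)*(-2618 - 3150))*(-5*(-8)) = -7278*(-5768)*40 = 41979504*40 = 1679180160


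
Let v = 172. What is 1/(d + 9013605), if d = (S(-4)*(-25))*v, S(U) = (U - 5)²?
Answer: 1/8665305 ≈ 1.1540e-7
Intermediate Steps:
S(U) = (-5 + U)²
d = -348300 (d = ((-5 - 4)²*(-25))*172 = ((-9)²*(-25))*172 = (81*(-25))*172 = -2025*172 = -348300)
1/(d + 9013605) = 1/(-348300 + 9013605) = 1/8665305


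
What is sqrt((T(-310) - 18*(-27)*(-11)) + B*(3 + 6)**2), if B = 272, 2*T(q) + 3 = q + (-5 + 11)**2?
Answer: sqrt(66190)/2 ≈ 128.64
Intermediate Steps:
T(q) = 33/2 + q/2 (T(q) = -3/2 + (q + (-5 + 11)**2)/2 = -3/2 + (q + 6**2)/2 = -3/2 + (q + 36)/2 = -3/2 + (36 + q)/2 = -3/2 + (18 + q/2) = 33/2 + q/2)
sqrt((T(-310) - 18*(-27)*(-11)) + B*(3 + 6)**2) = sqrt(((33/2 + (1/2)*(-310)) - 18*(-27)*(-11)) + 272*(3 + 6)**2) = sqrt(((33/2 - 155) - (-486)*(-11)) + 272*9**2) = sqrt((-277/2 - 1*5346) + 272*81) = sqrt((-277/2 - 5346) + 22032) = sqrt(-10969/2 + 22032) = sqrt(33095/2) = sqrt(66190)/2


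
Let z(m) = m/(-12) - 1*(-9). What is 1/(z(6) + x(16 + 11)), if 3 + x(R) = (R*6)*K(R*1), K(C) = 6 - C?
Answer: -2/6793 ≈ -0.00029442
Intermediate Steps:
z(m) = 9 - m/12 (z(m) = m*(-1/12) + 9 = -m/12 + 9 = 9 - m/12)
x(R) = -3 + 6*R*(6 - R) (x(R) = -3 + (R*6)*(6 - R) = -3 + (6*R)*(6 - R) = -3 + 6*R*(6 - R))
1/(z(6) + x(16 + 11)) = 1/((9 - 1/12*6) + (-3 - 6*(16 + 11)² + 36*(16 + 11))) = 1/((9 - ½) + (-3 - 6*27² + 36*27)) = 1/(17/2 + (-3 - 6*729 + 972)) = 1/(17/2 + (-3 - 4374 + 972)) = 1/(17/2 - 3405) = 1/(-6793/2) = -2/6793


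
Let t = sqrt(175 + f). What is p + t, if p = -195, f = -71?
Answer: -195 + 2*sqrt(26) ≈ -184.80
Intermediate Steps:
t = 2*sqrt(26) (t = sqrt(175 - 71) = sqrt(104) = 2*sqrt(26) ≈ 10.198)
p + t = -195 + 2*sqrt(26)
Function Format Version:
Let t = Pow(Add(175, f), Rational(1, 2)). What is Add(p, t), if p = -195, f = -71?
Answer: Add(-195, Mul(2, Pow(26, Rational(1, 2)))) ≈ -184.80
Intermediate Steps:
t = Mul(2, Pow(26, Rational(1, 2))) (t = Pow(Add(175, -71), Rational(1, 2)) = Pow(104, Rational(1, 2)) = Mul(2, Pow(26, Rational(1, 2))) ≈ 10.198)
Add(p, t) = Add(-195, Mul(2, Pow(26, Rational(1, 2))))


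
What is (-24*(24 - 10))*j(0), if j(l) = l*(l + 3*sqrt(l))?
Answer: 0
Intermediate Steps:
(-24*(24 - 10))*j(0) = (-24*(24 - 10))*(0**2 + 3*0**(3/2)) = (-24*14)*(0 + 3*0) = -336*(0 + 0) = -336*0 = 0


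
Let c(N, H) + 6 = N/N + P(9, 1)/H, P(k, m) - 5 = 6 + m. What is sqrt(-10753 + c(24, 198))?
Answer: 2*I*sqrt(2928849)/33 ≈ 103.72*I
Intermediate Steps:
P(k, m) = 11 + m (P(k, m) = 5 + (6 + m) = 11 + m)
c(N, H) = -5 + 12/H (c(N, H) = -6 + (N/N + (11 + 1)/H) = -6 + (1 + 12/H) = -5 + 12/H)
sqrt(-10753 + c(24, 198)) = sqrt(-10753 + (-5 + 12/198)) = sqrt(-10753 + (-5 + 12*(1/198))) = sqrt(-10753 + (-5 + 2/33)) = sqrt(-10753 - 163/33) = sqrt(-355012/33) = 2*I*sqrt(2928849)/33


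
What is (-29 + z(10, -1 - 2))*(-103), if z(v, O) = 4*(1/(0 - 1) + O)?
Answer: 4635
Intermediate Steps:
z(v, O) = -4 + 4*O (z(v, O) = 4*(1/(-1) + O) = 4*(-1 + O) = -4 + 4*O)
(-29 + z(10, -1 - 2))*(-103) = (-29 + (-4 + 4*(-1 - 2)))*(-103) = (-29 + (-4 + 4*(-3)))*(-103) = (-29 + (-4 - 12))*(-103) = (-29 - 16)*(-103) = -45*(-103) = 4635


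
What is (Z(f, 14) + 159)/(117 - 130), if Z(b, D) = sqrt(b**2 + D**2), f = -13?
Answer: -159/13 - sqrt(365)/13 ≈ -13.700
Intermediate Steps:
Z(b, D) = sqrt(D**2 + b**2)
(Z(f, 14) + 159)/(117 - 130) = (sqrt(14**2 + (-13)**2) + 159)/(117 - 130) = (sqrt(196 + 169) + 159)/(-13) = (sqrt(365) + 159)*(-1/13) = (159 + sqrt(365))*(-1/13) = -159/13 - sqrt(365)/13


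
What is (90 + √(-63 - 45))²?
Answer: 7992 + 1080*I*√3 ≈ 7992.0 + 1870.6*I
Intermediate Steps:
(90 + √(-63 - 45))² = (90 + √(-108))² = (90 + 6*I*√3)²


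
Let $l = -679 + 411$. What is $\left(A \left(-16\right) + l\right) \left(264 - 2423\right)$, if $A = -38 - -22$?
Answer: $25908$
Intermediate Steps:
$A = -16$ ($A = -38 + 22 = -16$)
$l = -268$
$\left(A \left(-16\right) + l\right) \left(264 - 2423\right) = \left(\left(-16\right) \left(-16\right) - 268\right) \left(264 - 2423\right) = \left(256 - 268\right) \left(-2159\right) = \left(-12\right) \left(-2159\right) = 25908$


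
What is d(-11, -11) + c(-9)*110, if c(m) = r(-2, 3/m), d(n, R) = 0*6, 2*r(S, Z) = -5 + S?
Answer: -385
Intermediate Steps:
r(S, Z) = -5/2 + S/2 (r(S, Z) = (-5 + S)/2 = -5/2 + S/2)
d(n, R) = 0
c(m) = -7/2 (c(m) = -5/2 + (½)*(-2) = -5/2 - 1 = -7/2)
d(-11, -11) + c(-9)*110 = 0 - 7/2*110 = 0 - 385 = -385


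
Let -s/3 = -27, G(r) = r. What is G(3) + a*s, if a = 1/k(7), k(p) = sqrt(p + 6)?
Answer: 3 + 81*sqrt(13)/13 ≈ 25.465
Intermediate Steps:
k(p) = sqrt(6 + p)
s = 81 (s = -3*(-27) = 81)
a = sqrt(13)/13 (a = 1/(sqrt(6 + 7)) = 1/(sqrt(13)) = sqrt(13)/13 ≈ 0.27735)
G(3) + a*s = 3 + (sqrt(13)/13)*81 = 3 + 81*sqrt(13)/13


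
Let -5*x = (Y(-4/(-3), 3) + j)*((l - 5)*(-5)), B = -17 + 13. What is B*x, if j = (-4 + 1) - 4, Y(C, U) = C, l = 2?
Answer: -68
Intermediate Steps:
B = -4
j = -7 (j = -3 - 4 = -7)
x = 17 (x = -(-4/(-3) - 7)*(2 - 5)*(-5)/5 = -(-4*(-⅓) - 7)*(-3*(-5))/5 = -(4/3 - 7)*15/5 = -(-17)*15/15 = -⅕*(-85) = 17)
B*x = -4*17 = -68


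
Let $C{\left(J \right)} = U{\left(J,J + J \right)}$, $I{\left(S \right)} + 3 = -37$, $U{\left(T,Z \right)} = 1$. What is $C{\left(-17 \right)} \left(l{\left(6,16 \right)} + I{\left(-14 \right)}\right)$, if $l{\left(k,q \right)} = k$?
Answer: $-34$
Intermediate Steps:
$I{\left(S \right)} = -40$ ($I{\left(S \right)} = -3 - 37 = -40$)
$C{\left(J \right)} = 1$
$C{\left(-17 \right)} \left(l{\left(6,16 \right)} + I{\left(-14 \right)}\right) = 1 \left(6 - 40\right) = 1 \left(-34\right) = -34$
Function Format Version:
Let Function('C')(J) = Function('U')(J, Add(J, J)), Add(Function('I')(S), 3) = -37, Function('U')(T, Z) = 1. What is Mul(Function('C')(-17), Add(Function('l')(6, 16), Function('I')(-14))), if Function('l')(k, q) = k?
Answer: -34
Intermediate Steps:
Function('I')(S) = -40 (Function('I')(S) = Add(-3, -37) = -40)
Function('C')(J) = 1
Mul(Function('C')(-17), Add(Function('l')(6, 16), Function('I')(-14))) = Mul(1, Add(6, -40)) = Mul(1, -34) = -34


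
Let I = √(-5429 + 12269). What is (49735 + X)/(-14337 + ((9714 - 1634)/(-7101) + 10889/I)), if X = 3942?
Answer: -29493995168814522840/7877737405156810471 - 19648255603954302*√190/7877737405156810471 ≈ -3.7783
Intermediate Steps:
I = 6*√190 (I = √6840 = 6*√190 ≈ 82.704)
(49735 + X)/(-14337 + ((9714 - 1634)/(-7101) + 10889/I)) = (49735 + 3942)/(-14337 + ((9714 - 1634)/(-7101) + 10889/((6*√190)))) = 53677/(-14337 + (8080*(-1/7101) + 10889*(√190/1140))) = 53677/(-14337 + (-8080/7101 + 10889*√190/1140)) = 53677/(-101815117/7101 + 10889*√190/1140)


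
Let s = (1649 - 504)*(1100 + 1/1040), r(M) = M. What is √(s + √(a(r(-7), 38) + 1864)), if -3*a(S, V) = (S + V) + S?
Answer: √(3405690977 + 21632*√29)/52 ≈ 1122.3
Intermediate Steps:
a(S, V) = -2*S/3 - V/3 (a(S, V) = -((S + V) + S)/3 = -(V + 2*S)/3 = -2*S/3 - V/3)
s = 261976229/208 (s = 1145*(1100 + 1/1040) = 1145*(1144001/1040) = 261976229/208 ≈ 1.2595e+6)
√(s + √(a(r(-7), 38) + 1864)) = √(261976229/208 + √((-⅔*(-7) - ⅓*38) + 1864)) = √(261976229/208 + √((14/3 - 38/3) + 1864)) = √(261976229/208 + √(-8 + 1864)) = √(261976229/208 + √1856) = √(261976229/208 + 8*√29)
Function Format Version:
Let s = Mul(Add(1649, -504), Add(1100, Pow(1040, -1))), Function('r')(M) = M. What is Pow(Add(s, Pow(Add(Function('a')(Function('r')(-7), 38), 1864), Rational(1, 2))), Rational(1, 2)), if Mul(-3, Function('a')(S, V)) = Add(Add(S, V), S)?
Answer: Mul(Rational(1, 52), Pow(Add(3405690977, Mul(21632, Pow(29, Rational(1, 2)))), Rational(1, 2))) ≈ 1122.3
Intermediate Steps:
Function('a')(S, V) = Add(Mul(Rational(-2, 3), S), Mul(Rational(-1, 3), V)) (Function('a')(S, V) = Mul(Rational(-1, 3), Add(Add(S, V), S)) = Mul(Rational(-1, 3), Add(V, Mul(2, S))) = Add(Mul(Rational(-2, 3), S), Mul(Rational(-1, 3), V)))
s = Rational(261976229, 208) (s = Mul(1145, Add(1100, Rational(1, 1040))) = Mul(1145, Rational(1144001, 1040)) = Rational(261976229, 208) ≈ 1.2595e+6)
Pow(Add(s, Pow(Add(Function('a')(Function('r')(-7), 38), 1864), Rational(1, 2))), Rational(1, 2)) = Pow(Add(Rational(261976229, 208), Pow(Add(Add(Mul(Rational(-2, 3), -7), Mul(Rational(-1, 3), 38)), 1864), Rational(1, 2))), Rational(1, 2)) = Pow(Add(Rational(261976229, 208), Pow(Add(Add(Rational(14, 3), Rational(-38, 3)), 1864), Rational(1, 2))), Rational(1, 2)) = Pow(Add(Rational(261976229, 208), Pow(Add(-8, 1864), Rational(1, 2))), Rational(1, 2)) = Pow(Add(Rational(261976229, 208), Pow(1856, Rational(1, 2))), Rational(1, 2)) = Pow(Add(Rational(261976229, 208), Mul(8, Pow(29, Rational(1, 2)))), Rational(1, 2))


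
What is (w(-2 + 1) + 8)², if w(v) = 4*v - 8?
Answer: 16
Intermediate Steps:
w(v) = -8 + 4*v
(w(-2 + 1) + 8)² = ((-8 + 4*(-2 + 1)) + 8)² = ((-8 + 4*(-1)) + 8)² = ((-8 - 4) + 8)² = (-12 + 8)² = (-4)² = 16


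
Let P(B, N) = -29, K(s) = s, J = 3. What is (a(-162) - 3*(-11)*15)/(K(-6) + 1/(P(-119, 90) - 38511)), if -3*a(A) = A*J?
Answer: -25320780/231241 ≈ -109.50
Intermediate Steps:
a(A) = -A (a(A) = -A*3/3 = -A)
(a(-162) - 3*(-11)*15)/(K(-6) + 1/(P(-119, 90) - 38511)) = (-1*(-162) - 3*(-11)*15)/(-6 + 1/(-29 - 38511)) = (162 + 33*15)/(-6 + 1/(-38540)) = (162 + 495)/(-6 - 1/38540) = 657/(-231241/38540) = 657*(-38540/231241) = -25320780/231241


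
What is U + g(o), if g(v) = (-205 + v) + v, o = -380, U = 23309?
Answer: 22344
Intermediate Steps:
g(v) = -205 + 2*v
U + g(o) = 23309 + (-205 + 2*(-380)) = 23309 + (-205 - 760) = 23309 - 965 = 22344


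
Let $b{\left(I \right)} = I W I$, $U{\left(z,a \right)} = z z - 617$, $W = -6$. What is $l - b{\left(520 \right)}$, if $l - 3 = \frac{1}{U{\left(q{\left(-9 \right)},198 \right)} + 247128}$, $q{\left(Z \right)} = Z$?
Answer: $\frac{400071600577}{246592} \approx 1.6224 \cdot 10^{6}$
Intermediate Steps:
$U{\left(z,a \right)} = -617 + z^{2}$ ($U{\left(z,a \right)} = z^{2} - 617 = -617 + z^{2}$)
$b{\left(I \right)} = - 6 I^{2}$ ($b{\left(I \right)} = I \left(-6\right) I = - 6 I I = - 6 I^{2}$)
$l = \frac{739777}{246592}$ ($l = 3 + \frac{1}{\left(-617 + \left(-9\right)^{2}\right) + 247128} = 3 + \frac{1}{\left(-617 + 81\right) + 247128} = 3 + \frac{1}{-536 + 247128} = 3 + \frac{1}{246592} = \frac{739777}{246592} \approx 3.0$)
$l - b{\left(520 \right)} = \frac{739777}{246592} - - 6 \cdot 520^{2} = \frac{739777}{246592} - \left(-6\right) 270400 = \frac{739777}{246592} - -1622400 = \frac{739777}{246592} + 1622400 = \frac{400071600577}{246592}$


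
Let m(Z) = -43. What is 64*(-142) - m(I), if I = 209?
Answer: -9045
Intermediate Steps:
64*(-142) - m(I) = 64*(-142) - 1*(-43) = -9088 + 43 = -9045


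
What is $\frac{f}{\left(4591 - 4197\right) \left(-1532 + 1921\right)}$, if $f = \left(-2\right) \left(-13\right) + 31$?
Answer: $\frac{57}{153266} \approx 0.0003719$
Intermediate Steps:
$f = 57$ ($f = 26 + 31 = 57$)
$\frac{f}{\left(4591 - 4197\right) \left(-1532 + 1921\right)} = \frac{57}{\left(4591 - 4197\right) \left(-1532 + 1921\right)} = \frac{57}{394 \cdot 389} = \frac{57}{153266}$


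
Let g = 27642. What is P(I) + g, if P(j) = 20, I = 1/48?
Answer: 27662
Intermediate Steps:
I = 1/48 ≈ 0.020833
P(I) + g = 20 + 27642 = 27662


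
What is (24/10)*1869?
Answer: 22428/5 ≈ 4485.6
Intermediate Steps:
(24/10)*1869 = (24*(1/10))*1869 = (12/5)*1869 = 22428/5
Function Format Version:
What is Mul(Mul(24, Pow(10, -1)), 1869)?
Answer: Rational(22428, 5) ≈ 4485.6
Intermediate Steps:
Mul(Mul(24, Pow(10, -1)), 1869) = Mul(Mul(24, Rational(1, 10)), 1869) = Mul(Rational(12, 5), 1869) = Rational(22428, 5)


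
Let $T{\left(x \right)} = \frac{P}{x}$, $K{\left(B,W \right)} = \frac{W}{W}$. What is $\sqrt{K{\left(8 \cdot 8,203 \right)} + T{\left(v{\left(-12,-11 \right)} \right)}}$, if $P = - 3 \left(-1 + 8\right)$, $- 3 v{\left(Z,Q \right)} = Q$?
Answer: $\frac{2 i \sqrt{143}}{11} \approx 2.1742 i$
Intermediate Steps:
$v{\left(Z,Q \right)} = - \frac{Q}{3}$
$P = -21$ ($P = \left(-3\right) 7 = -21$)
$K{\left(B,W \right)} = 1$
$T{\left(x \right)} = - \frac{21}{x}$
$\sqrt{K{\left(8 \cdot 8,203 \right)} + T{\left(v{\left(-12,-11 \right)} \right)}} = \sqrt{1 - \frac{21}{\left(- \frac{1}{3}\right) \left(-11\right)}} = \sqrt{1 - \frac{21}{\frac{11}{3}}} = \sqrt{1 - \frac{63}{11}} = \sqrt{- \frac{52}{11}} = \frac{2 i \sqrt{143}}{11}$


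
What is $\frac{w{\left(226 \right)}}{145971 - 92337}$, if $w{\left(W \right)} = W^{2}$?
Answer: $\frac{25538}{26817} \approx 0.95231$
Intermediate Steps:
$\frac{w{\left(226 \right)}}{145971 - 92337} = \frac{226^{2}}{145971 - 92337} = \frac{51076}{53634} = 51076 \cdot \frac{1}{53634} = \frac{25538}{26817}$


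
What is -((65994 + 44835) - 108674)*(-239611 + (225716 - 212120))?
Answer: 487062325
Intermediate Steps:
-((65994 + 44835) - 108674)*(-239611 + (225716 - 212120)) = -(110829 - 108674)*(-239611 + 13596) = -2155*(-226015) = -1*(-487062325) = 487062325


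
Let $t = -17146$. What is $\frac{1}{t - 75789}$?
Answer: $- \frac{1}{92935} \approx -1.076 \cdot 10^{-5}$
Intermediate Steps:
$\frac{1}{t - 75789} = \frac{1}{-17146 - 75789} = \frac{1}{-92935} = - \frac{1}{92935}$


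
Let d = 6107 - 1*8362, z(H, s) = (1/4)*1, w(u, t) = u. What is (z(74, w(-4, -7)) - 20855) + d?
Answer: -92439/4 ≈ -23110.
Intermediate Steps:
z(H, s) = ¼ (z(H, s) = ((¼)*1)*1 = (¼)*1 = ¼)
d = -2255 (d = 6107 - 8362 = -2255)
(z(74, w(-4, -7)) - 20855) + d = (¼ - 20855) - 2255 = -83419/4 - 2255 = -92439/4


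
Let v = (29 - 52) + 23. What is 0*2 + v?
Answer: 0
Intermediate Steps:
v = 0 (v = -23 + 23 = 0)
0*2 + v = 0*2 + 0 = 0 + 0 = 0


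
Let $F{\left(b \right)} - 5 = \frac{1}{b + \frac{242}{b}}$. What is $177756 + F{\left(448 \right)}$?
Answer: $\frac{17860181177}{100473} \approx 1.7776 \cdot 10^{5}$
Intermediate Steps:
$F{\left(b \right)} = 5 + \frac{1}{b + \frac{242}{b}}$
$177756 + F{\left(448 \right)} = 177756 + \frac{1210 + 448 + 5 \cdot 448^{2}}{242 + 448^{2}} = 177756 + \frac{1210 + 448 + 5 \cdot 200704}{242 + 200704} = 177756 + \frac{1210 + 448 + 1003520}{200946} = 177756 + \frac{1}{200946} \cdot 1005178 = 177756 + \frac{502589}{100473} = \frac{17860181177}{100473}$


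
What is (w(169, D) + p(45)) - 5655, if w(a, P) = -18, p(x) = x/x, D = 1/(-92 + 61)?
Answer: -5672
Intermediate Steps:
D = -1/31 (D = 1/(-31) = -1/31 ≈ -0.032258)
p(x) = 1
(w(169, D) + p(45)) - 5655 = (-18 + 1) - 5655 = -17 - 5655 = -5672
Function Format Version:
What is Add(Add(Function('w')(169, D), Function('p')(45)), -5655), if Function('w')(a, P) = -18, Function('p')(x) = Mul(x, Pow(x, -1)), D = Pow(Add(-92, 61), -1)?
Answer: -5672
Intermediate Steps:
D = Rational(-1, 31) (D = Pow(-31, -1) = Rational(-1, 31) ≈ -0.032258)
Function('p')(x) = 1
Add(Add(Function('w')(169, D), Function('p')(45)), -5655) = Add(Add(-18, 1), -5655) = Add(-17, -5655) = -5672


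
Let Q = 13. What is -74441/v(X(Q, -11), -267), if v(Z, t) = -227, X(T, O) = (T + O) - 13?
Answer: 74441/227 ≈ 327.93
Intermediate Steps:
X(T, O) = -13 + O + T (X(T, O) = (O + T) - 13 = -13 + O + T)
-74441/v(X(Q, -11), -267) = -74441/(-227) = -74441*(-1/227) = 74441/227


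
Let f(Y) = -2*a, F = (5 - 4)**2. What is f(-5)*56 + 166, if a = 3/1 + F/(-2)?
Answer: -114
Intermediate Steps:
F = 1 (F = 1**2 = 1)
a = 5/2 (a = 3/1 + 1/(-2) = 3*1 + 1*(-1/2) = 3 - 1/2 = 5/2 ≈ 2.5000)
f(Y) = -5 (f(Y) = -2*5/2 = -5)
f(-5)*56 + 166 = -5*56 + 166 = -280 + 166 = -114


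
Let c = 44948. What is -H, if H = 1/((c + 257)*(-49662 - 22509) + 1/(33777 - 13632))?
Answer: 20145/65722862157974 ≈ 3.0651e-10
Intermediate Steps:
H = -20145/65722862157974 (H = 1/((44948 + 257)*(-49662 - 22509) + 1/(33777 - 13632)) = 1/(45205*(-72171) + 1/20145) = 1/(-3262490055 + 1/20145) = 1/(-65722862157974/20145) = -20145/65722862157974 ≈ -3.0651e-10)
-H = -1*(-20145/65722862157974) = 20145/65722862157974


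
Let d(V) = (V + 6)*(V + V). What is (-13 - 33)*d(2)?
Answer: -1472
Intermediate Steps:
d(V) = 2*V*(6 + V) (d(V) = (6 + V)*(2*V) = 2*V*(6 + V))
(-13 - 33)*d(2) = (-13 - 33)*(2*2*(6 + 2)) = -92*2*8 = -46*32 = -1472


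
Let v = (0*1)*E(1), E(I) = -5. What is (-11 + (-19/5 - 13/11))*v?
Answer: 0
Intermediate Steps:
v = 0 (v = (0*1)*(-5) = 0*(-5) = 0)
(-11 + (-19/5 - 13/11))*v = (-11 + (-19/5 - 13/11))*0 = (-11 - 274/55)*0 = -879/55*0 = 0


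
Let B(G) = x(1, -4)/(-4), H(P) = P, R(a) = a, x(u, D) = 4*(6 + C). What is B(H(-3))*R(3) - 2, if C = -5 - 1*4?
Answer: 7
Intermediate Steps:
C = -9 (C = -5 - 4 = -9)
x(u, D) = -12 (x(u, D) = 4*(6 - 9) = 4*(-3) = -12)
B(G) = 3 (B(G) = -12/(-4) = -12*(-¼) = 3)
B(H(-3))*R(3) - 2 = 3*3 - 2 = 9 - 2 = 7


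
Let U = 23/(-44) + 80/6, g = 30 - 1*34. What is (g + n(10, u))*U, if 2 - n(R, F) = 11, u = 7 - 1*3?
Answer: -21983/132 ≈ -166.54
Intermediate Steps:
u = 4 (u = 7 - 3 = 4)
n(R, F) = -9 (n(R, F) = 2 - 1*11 = 2 - 11 = -9)
g = -4 (g = 30 - 34 = -4)
U = 1691/132 (U = 23*(-1/44) + 80*(1/6) = -23/44 + 40/3 = 1691/132 ≈ 12.811)
(g + n(10, u))*U = (-4 - 9)*(1691/132) = -13*1691/132 = -21983/132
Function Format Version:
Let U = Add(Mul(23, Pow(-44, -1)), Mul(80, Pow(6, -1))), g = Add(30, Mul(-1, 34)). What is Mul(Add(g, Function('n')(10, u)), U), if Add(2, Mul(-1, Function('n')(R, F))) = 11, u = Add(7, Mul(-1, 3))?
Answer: Rational(-21983, 132) ≈ -166.54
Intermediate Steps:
u = 4 (u = Add(7, -3) = 4)
Function('n')(R, F) = -9 (Function('n')(R, F) = Add(2, Mul(-1, 11)) = Add(2, -11) = -9)
g = -4 (g = Add(30, -34) = -4)
U = Rational(1691, 132) (U = Add(Mul(23, Rational(-1, 44)), Mul(80, Rational(1, 6))) = Add(Rational(-23, 44), Rational(40, 3)) = Rational(1691, 132) ≈ 12.811)
Mul(Add(g, Function('n')(10, u)), U) = Mul(Add(-4, -9), Rational(1691, 132)) = Mul(-13, Rational(1691, 132)) = Rational(-21983, 132)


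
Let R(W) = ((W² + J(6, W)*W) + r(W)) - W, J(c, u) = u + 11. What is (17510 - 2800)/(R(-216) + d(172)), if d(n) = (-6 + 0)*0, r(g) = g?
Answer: 7355/45468 ≈ 0.16176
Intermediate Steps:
J(c, u) = 11 + u
d(n) = 0 (d(n) = -6*0 = 0)
R(W) = W² + W*(11 + W) (R(W) = ((W² + (11 + W)*W) + W) - W = ((W² + W*(11 + W)) + W) - W = (W + W² + W*(11 + W)) - W = W² + W*(11 + W))
(17510 - 2800)/(R(-216) + d(172)) = (17510 - 2800)/(-216*(11 + 2*(-216)) + 0) = 14710/(-216*(11 - 432) + 0) = 14710/(-216*(-421) + 0) = 14710/(90936 + 0) = 14710/90936 = 14710*(1/90936) = 7355/45468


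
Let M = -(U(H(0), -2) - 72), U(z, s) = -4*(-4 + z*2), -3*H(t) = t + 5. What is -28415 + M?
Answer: -85117/3 ≈ -28372.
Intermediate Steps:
H(t) = -5/3 - t/3 (H(t) = -(t + 5)/3 = -(5 + t)/3 = -5/3 - t/3)
U(z, s) = 16 - 8*z (U(z, s) = -4*(-4 + 2*z) = 16 - 8*z)
M = 128/3 (M = -((16 - 8*(-5/3 - ⅓*0)) - 72) = -((16 - 8*(-5/3 + 0)) - 72) = -((16 - 8*(-5/3)) - 72) = -((16 + 40/3) - 72) = -(88/3 - 72) = -1*(-128/3) = 128/3 ≈ 42.667)
-28415 + M = -28415 + 128/3 = -85117/3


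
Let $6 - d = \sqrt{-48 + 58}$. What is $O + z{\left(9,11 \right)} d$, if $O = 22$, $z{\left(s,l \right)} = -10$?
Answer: $-38 + 10 \sqrt{10} \approx -6.3772$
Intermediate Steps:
$d = 6 - \sqrt{10}$ ($d = 6 - \sqrt{-48 + 58} = 6 - \sqrt{10} \approx 2.8377$)
$O + z{\left(9,11 \right)} d = 22 - 10 \left(6 - \sqrt{10}\right) = 22 - \left(60 - 10 \sqrt{10}\right) = -38 + 10 \sqrt{10}$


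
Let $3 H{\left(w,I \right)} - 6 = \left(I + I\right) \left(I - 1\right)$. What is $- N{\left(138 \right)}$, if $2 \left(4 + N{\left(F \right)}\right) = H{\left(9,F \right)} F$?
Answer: $-869810$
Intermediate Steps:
$H{\left(w,I \right)} = 2 + \frac{2 I \left(-1 + I\right)}{3}$ ($H{\left(w,I \right)} = 2 + \frac{\left(I + I\right) \left(I - 1\right)}{3} = 2 + \frac{2 I \left(-1 + I\right)}{3}$)
$N{\left(F \right)} = -4 + \frac{F \left(2 - \frac{2 F}{3} + \frac{2 F^{2}}{3}\right)}{2}$ ($N{\left(F \right)} = -4 + \frac{\left(2 - \frac{2 F}{3} + \frac{2 F^{2}}{3}\right) F}{2} = -4 + \frac{F \left(2 - \frac{2 F}{3} + \frac{2 F^{2}}{3}\right)}{2}$)
$- N{\left(138 \right)} = - (-4 + \frac{1}{3} \cdot 138 \left(3 + 138^{2} - 138\right)) = - (-4 + \frac{1}{3} \cdot 138 \left(3 + 19044 - 138\right)) = - (-4 + \frac{1}{3} \cdot 138 \cdot 18909) = - (-4 + 869814) = \left(-1\right) 869810 = -869810$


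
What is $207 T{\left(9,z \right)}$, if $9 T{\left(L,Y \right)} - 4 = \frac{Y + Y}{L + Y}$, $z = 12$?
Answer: $\frac{828}{7} \approx 118.29$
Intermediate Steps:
$T{\left(L,Y \right)} = \frac{4}{9} + \frac{2 Y}{9 \left(L + Y\right)}$ ($T{\left(L,Y \right)} = \frac{4}{9} + \frac{\left(Y + Y\right) \frac{1}{L + Y}}{9} = \frac{4}{9} + \frac{2 Y \frac{1}{L + Y}}{9} = \frac{4}{9} + \frac{2 Y}{9 \left(L + Y\right)}$)
$207 T{\left(9,z \right)} = 207 \frac{2 \left(2 \cdot 9 + 3 \cdot 12\right)}{9 \left(9 + 12\right)} = 207 \frac{2 \left(18 + 36\right)}{9 \cdot 21} = 207 \cdot \frac{2}{9} \cdot \frac{1}{21} \cdot 54 = 207 \cdot \frac{4}{7} = \frac{828}{7}$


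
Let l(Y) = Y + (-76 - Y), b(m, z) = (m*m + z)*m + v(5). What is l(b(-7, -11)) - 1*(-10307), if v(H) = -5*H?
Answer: 10231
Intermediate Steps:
b(m, z) = -25 + m*(z + m**2) (b(m, z) = (m*m + z)*m - 5*5 = (m**2 + z)*m - 25 = (z + m**2)*m - 25 = m*(z + m**2) - 25 = -25 + m*(z + m**2))
l(Y) = -76
l(b(-7, -11)) - 1*(-10307) = -76 - 1*(-10307) = -76 + 10307 = 10231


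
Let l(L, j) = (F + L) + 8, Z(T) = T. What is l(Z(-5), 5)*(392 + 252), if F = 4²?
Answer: 12236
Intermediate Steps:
F = 16
l(L, j) = 24 + L (l(L, j) = (16 + L) + 8 = 24 + L)
l(Z(-5), 5)*(392 + 252) = (24 - 5)*(392 + 252) = 19*644 = 12236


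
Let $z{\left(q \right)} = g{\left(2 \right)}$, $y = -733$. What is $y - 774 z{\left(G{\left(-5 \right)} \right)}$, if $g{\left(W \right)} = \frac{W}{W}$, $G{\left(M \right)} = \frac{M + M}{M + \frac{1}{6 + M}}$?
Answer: $-1507$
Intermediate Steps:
$G{\left(M \right)} = \frac{2 M}{M + \frac{1}{6 + M}}$
$g{\left(W \right)} = 1$
$z{\left(q \right)} = 1$
$y - 774 z{\left(G{\left(-5 \right)} \right)} = -733 - 774 = -1507$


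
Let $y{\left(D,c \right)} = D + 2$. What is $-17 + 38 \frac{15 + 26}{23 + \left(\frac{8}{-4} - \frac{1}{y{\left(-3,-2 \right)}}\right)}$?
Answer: $\frac{592}{11} \approx 53.818$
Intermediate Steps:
$y{\left(D,c \right)} = 2 + D$
$-17 + 38 \frac{15 + 26}{23 + \left(\frac{8}{-4} - \frac{1}{y{\left(-3,-2 \right)}}\right)} = -17 + 38 \frac{15 + 26}{23 - \left(2 + \frac{1}{2 - 3}\right)} = -17 + 38 \frac{41}{23 + \left(8 \left(- \frac{1}{4}\right) - \frac{1}{-1}\right)} = -17 + 38 \frac{41}{23 - 1} = -17 + 38 \cdot \frac{41}{22} = -17 + \frac{779}{11} = \frac{592}{11}$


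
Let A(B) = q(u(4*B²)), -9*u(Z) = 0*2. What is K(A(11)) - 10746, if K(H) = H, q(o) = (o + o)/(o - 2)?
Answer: -10746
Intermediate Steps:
u(Z) = 0 (u(Z) = -0*2 = -⅑*0 = 0)
q(o) = 2*o/(-2 + o) (q(o) = (2*o)/(-2 + o) = 2*o/(-2 + o))
A(B) = 0 (A(B) = 2*0/(-2 + 0) = 2*0/(-2) = 2*0*(-½) = 0)
K(A(11)) - 10746 = 0 - 10746 = -10746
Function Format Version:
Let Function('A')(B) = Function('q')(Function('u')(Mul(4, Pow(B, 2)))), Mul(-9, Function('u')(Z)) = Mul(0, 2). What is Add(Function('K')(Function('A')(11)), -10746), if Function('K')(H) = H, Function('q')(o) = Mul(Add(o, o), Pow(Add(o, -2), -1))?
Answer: -10746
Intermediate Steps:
Function('u')(Z) = 0 (Function('u')(Z) = Mul(Rational(-1, 9), Mul(0, 2)) = Mul(Rational(-1, 9), 0) = 0)
Function('q')(o) = Mul(2, o, Pow(Add(-2, o), -1)) (Function('q')(o) = Mul(Mul(2, o), Pow(Add(-2, o), -1)) = Mul(2, o, Pow(Add(-2, o), -1)))
Function('A')(B) = 0 (Function('A')(B) = Mul(2, 0, Pow(Add(-2, 0), -1)) = Mul(2, 0, Pow(-2, -1)) = Mul(2, 0, Rational(-1, 2)) = 0)
Add(Function('K')(Function('A')(11)), -10746) = Add(0, -10746) = -10746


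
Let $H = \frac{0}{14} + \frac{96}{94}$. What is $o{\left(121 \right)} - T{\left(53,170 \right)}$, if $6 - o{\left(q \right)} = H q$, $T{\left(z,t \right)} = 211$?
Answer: $- \frac{15443}{47} \approx -328.57$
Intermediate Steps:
$H = \frac{48}{47}$ ($H = 0 \cdot \frac{1}{14} + 96 \cdot \frac{1}{94} = 0 + \frac{48}{47} = \frac{48}{47} \approx 1.0213$)
$o{\left(q \right)} = 6 - \frac{48 q}{47}$
$o{\left(121 \right)} - T{\left(53,170 \right)} = \left(6 - \frac{5808}{47}\right) - 211 = - \frac{5526}{47} - 211 = - \frac{15443}{47}$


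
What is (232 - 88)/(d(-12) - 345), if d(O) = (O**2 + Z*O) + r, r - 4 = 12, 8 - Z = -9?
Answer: -144/389 ≈ -0.37018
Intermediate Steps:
Z = 17 (Z = 8 - 1*(-9) = 8 + 9 = 17)
r = 16 (r = 4 + 12 = 16)
d(O) = 16 + O**2 + 17*O (d(O) = (O**2 + 17*O) + 16 = 16 + O**2 + 17*O)
(232 - 88)/(d(-12) - 345) = (232 - 88)/((16 + (-12)**2 + 17*(-12)) - 345) = 144/((16 + 144 - 204) - 345) = 144/(-44 - 345) = 144/(-389) = 144*(-1/389) = -144/389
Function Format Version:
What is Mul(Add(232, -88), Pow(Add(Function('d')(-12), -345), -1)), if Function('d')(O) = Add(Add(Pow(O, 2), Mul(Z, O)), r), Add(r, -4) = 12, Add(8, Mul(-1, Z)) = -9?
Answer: Rational(-144, 389) ≈ -0.37018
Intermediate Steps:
Z = 17 (Z = Add(8, Mul(-1, -9)) = Add(8, 9) = 17)
r = 16 (r = Add(4, 12) = 16)
Function('d')(O) = Add(16, Pow(O, 2), Mul(17, O)) (Function('d')(O) = Add(Add(Pow(O, 2), Mul(17, O)), 16) = Add(16, Pow(O, 2), Mul(17, O)))
Mul(Add(232, -88), Pow(Add(Function('d')(-12), -345), -1)) = Mul(Add(232, -88), Pow(Add(Add(16, Pow(-12, 2), Mul(17, -12)), -345), -1)) = Mul(144, Pow(Add(Add(16, 144, -204), -345), -1)) = Mul(144, Pow(Add(-44, -345), -1)) = Mul(144, Pow(-389, -1)) = Mul(144, Rational(-1, 389)) = Rational(-144, 389)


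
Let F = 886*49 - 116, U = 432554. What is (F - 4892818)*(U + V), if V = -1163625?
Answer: 3545343435920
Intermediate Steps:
F = 43298 (F = 43414 - 116 = 43298)
(F - 4892818)*(U + V) = (43298 - 4892818)*(432554 - 1163625) = -4849520*(-731071) = 3545343435920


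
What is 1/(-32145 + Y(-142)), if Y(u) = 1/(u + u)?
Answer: -284/9129181 ≈ -3.1109e-5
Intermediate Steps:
Y(u) = 1/(2*u)
1/(-32145 + Y(-142)) = 1/(-32145 + (½)/(-142)) = 1/(-32145 + (½)*(-1/142)) = 1/(-32145 - 1/284) = 1/(-9129181/284) = -284/9129181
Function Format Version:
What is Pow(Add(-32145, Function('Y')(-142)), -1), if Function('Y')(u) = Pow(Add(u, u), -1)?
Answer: Rational(-284, 9129181) ≈ -3.1109e-5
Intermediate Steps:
Function('Y')(u) = Mul(Rational(1, 2), Pow(u, -1)) (Function('Y')(u) = Pow(Mul(2, u), -1) = Mul(Rational(1, 2), Pow(u, -1)))
Pow(Add(-32145, Function('Y')(-142)), -1) = Pow(Add(-32145, Mul(Rational(1, 2), Pow(-142, -1))), -1) = Pow(Add(-32145, Mul(Rational(1, 2), Rational(-1, 142))), -1) = Pow(Add(-32145, Rational(-1, 284)), -1) = Pow(Rational(-9129181, 284), -1) = Rational(-284, 9129181)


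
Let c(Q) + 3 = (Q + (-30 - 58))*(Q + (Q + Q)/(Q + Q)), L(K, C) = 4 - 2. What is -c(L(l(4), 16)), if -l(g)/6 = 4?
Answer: 261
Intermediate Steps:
l(g) = -24 (l(g) = -6*4 = -24)
L(K, C) = 2
c(Q) = -3 + (1 + Q)*(-88 + Q) (c(Q) = -3 + (Q + (-30 - 58))*(Q + (Q + Q)/(Q + Q)) = -3 + (Q - 88)*(Q + (2*Q)/((2*Q))) = -3 + (-88 + Q)*(Q + (2*Q)*(1/(2*Q))) = -3 + (-88 + Q)*(Q + 1) = -3 + (-88 + Q)*(1 + Q) = -3 + (1 + Q)*(-88 + Q))
-c(L(l(4), 16)) = -(-91 + 2² - 87*2) = -(-91 + 4 - 174) = -1*(-261) = 261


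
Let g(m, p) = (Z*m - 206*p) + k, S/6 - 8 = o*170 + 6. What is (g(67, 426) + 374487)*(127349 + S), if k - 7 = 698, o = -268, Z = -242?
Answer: -39578612794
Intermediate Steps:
k = 705 (k = 7 + 698 = 705)
S = -273276 (S = 48 + 6*(-268*170 + 6) = 48 + 6*(-45560 + 6) = 48 + 6*(-45554) = 48 - 273324 = -273276)
g(m, p) = 705 - 242*m - 206*p (g(m, p) = (-242*m - 206*p) + 705 = 705 - 242*m - 206*p)
(g(67, 426) + 374487)*(127349 + S) = ((705 - 242*67 - 206*426) + 374487)*(127349 - 273276) = ((705 - 16214 - 87756) + 374487)*(-145927) = (-103265 + 374487)*(-145927) = 271222*(-145927) = -39578612794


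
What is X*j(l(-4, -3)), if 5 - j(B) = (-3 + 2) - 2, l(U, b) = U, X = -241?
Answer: -1928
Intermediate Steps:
j(B) = 8 (j(B) = 5 - ((-3 + 2) - 2) = 5 - (-1 - 2) = 5 - 1*(-3) = 5 + 3 = 8)
X*j(l(-4, -3)) = -241*8 = -1928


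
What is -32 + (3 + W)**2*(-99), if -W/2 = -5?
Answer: -16763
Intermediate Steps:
W = 10 (W = -2*(-5) = 10)
-32 + (3 + W)**2*(-99) = -32 + (3 + 10)**2*(-99) = -32 + 13**2*(-99) = -32 + 169*(-99) = -32 - 16731 = -16763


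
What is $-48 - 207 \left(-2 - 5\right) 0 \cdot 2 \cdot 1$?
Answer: $-48$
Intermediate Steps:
$-48 - 207 \left(-2 - 5\right) 0 \cdot 2 \cdot 1 = -48 - 207 \left(-7\right) 0 \cdot 2 \cdot 1 = -48 - 207 \cdot 0 \cdot 2 \cdot 1 = -48 - 207 \cdot 0 \cdot 1 = -48 - 0 = -48 + 0 = -48$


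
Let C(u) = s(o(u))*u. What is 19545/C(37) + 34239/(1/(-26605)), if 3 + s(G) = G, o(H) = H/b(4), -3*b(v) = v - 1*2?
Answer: -1314469975615/1443 ≈ -9.1093e+8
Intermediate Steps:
b(v) = ⅔ - v/3 (b(v) = -(v - 1*2)/3 = -(v - 2)/3 = -(-2 + v)/3 = ⅔ - v/3)
o(H) = -3*H/2 (o(H) = H/(⅔ - ⅓*4) = H/(⅔ - 4/3) = H/(-⅔) = H*(-3/2) = -3*H/2)
s(G) = -3 + G
C(u) = u*(-3 - 3*u/2) (C(u) = (-3 - 3*u/2)*u = u*(-3 - 3*u/2))
19545/C(37) + 34239/(1/(-26605)) = 19545/((-3/2*37*(2 + 37))) + 34239/(1/(-26605)) = 19545/((-3/2*37*39)) + 34239/(-1/26605) = 19545/(-4329/2) + 34239*(-26605) = 19545*(-2/4329) - 910928595 = -13030/1443 - 910928595 = -1314469975615/1443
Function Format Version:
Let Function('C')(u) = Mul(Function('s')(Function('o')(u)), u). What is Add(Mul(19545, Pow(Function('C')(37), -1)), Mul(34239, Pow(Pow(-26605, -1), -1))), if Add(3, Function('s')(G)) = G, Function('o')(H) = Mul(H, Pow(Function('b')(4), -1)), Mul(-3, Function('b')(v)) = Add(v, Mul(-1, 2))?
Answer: Rational(-1314469975615, 1443) ≈ -9.1093e+8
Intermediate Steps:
Function('b')(v) = Add(Rational(2, 3), Mul(Rational(-1, 3), v)) (Function('b')(v) = Mul(Rational(-1, 3), Add(v, Mul(-1, 2))) = Mul(Rational(-1, 3), Add(v, -2)) = Mul(Rational(-1, 3), Add(-2, v)) = Add(Rational(2, 3), Mul(Rational(-1, 3), v)))
Function('o')(H) = Mul(Rational(-3, 2), H) (Function('o')(H) = Mul(H, Pow(Add(Rational(2, 3), Mul(Rational(-1, 3), 4)), -1)) = Mul(H, Pow(Add(Rational(2, 3), Rational(-4, 3)), -1)) = Mul(H, Pow(Rational(-2, 3), -1)) = Mul(H, Rational(-3, 2)) = Mul(Rational(-3, 2), H))
Function('s')(G) = Add(-3, G)
Function('C')(u) = Mul(u, Add(-3, Mul(Rational(-3, 2), u))) (Function('C')(u) = Mul(Add(-3, Mul(Rational(-3, 2), u)), u) = Mul(u, Add(-3, Mul(Rational(-3, 2), u))))
Add(Mul(19545, Pow(Function('C')(37), -1)), Mul(34239, Pow(Pow(-26605, -1), -1))) = Add(Mul(19545, Pow(Mul(Rational(-3, 2), 37, Add(2, 37)), -1)), Mul(34239, Pow(Pow(-26605, -1), -1))) = Add(Mul(19545, Pow(Mul(Rational(-3, 2), 37, 39), -1)), Mul(34239, Pow(Rational(-1, 26605), -1))) = Add(Mul(19545, Pow(Rational(-4329, 2), -1)), Mul(34239, -26605)) = Add(Mul(19545, Rational(-2, 4329)), -910928595) = Add(Rational(-13030, 1443), -910928595) = Rational(-1314469975615, 1443)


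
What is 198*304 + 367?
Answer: 60559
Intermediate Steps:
198*304 + 367 = 60192 + 367 = 60559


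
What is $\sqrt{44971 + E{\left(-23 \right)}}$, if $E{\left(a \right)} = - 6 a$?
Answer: $\sqrt{45109} \approx 212.39$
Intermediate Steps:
$\sqrt{44971 + E{\left(-23 \right)}} = \sqrt{44971 - -138} = \sqrt{44971 + 138} = \sqrt{45109}$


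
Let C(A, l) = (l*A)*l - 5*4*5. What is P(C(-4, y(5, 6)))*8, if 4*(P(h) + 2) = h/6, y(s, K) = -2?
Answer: -164/3 ≈ -54.667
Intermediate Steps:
C(A, l) = -100 + A*l**2 (C(A, l) = (A*l)*l - 20*5 = A*l**2 - 100 = -100 + A*l**2)
P(h) = -2 + h/24 (P(h) = -2 + (h/6)/4 = -2 + h/24)
P(C(-4, y(5, 6)))*8 = (-2 + (-100 - 4*(-2)**2)/24)*8 = (-2 + (-100 - 4*4)/24)*8 = (-2 + (-100 - 16)/24)*8 = (-2 + (1/24)*(-116))*8 = (-2 - 29/6)*8 = -41/6*8 = -164/3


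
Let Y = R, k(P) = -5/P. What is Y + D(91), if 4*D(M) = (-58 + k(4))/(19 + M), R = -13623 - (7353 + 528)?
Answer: -37847277/1760 ≈ -21504.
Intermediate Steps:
R = -21504 (R = -13623 - 1*7881 = -13623 - 7881 = -21504)
Y = -21504
D(M) = -237/(16*(19 + M)) (D(M) = ((-58 - 5/4)/(19 + M))/4 = (-237/(4*(19 + M)))/4 = -237/(16*(19 + M)))
Y + D(91) = -21504 - 237/(304 + 16*91) = -21504 - 237/(304 + 1456) = -21504 - 237/1760 = -37847277/1760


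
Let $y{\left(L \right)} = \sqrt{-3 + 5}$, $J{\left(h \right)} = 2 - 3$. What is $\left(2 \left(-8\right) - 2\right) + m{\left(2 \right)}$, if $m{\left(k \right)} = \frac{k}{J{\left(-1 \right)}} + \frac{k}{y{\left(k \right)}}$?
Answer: $-20 + \sqrt{2} \approx -18.586$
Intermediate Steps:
$J{\left(h \right)} = -1$ ($J{\left(h \right)} = 2 - 3 = -1$)
$y{\left(L \right)} = \sqrt{2}$
$m{\left(k \right)} = - k + \frac{k \sqrt{2}}{2}$ ($m{\left(k \right)} = \frac{k}{-1} + \frac{k}{\sqrt{2}} = k \left(-1\right) + k \frac{\sqrt{2}}{2} = - k + \frac{k \sqrt{2}}{2}$)
$\left(2 \left(-8\right) - 2\right) + m{\left(2 \right)} = \left(2 \left(-8\right) - 2\right) + \frac{1}{2} \cdot 2 \left(-2 + \sqrt{2}\right) = \left(-16 - 2\right) - \left(2 - \sqrt{2}\right) = -18 - \left(2 - \sqrt{2}\right) = -20 + \sqrt{2}$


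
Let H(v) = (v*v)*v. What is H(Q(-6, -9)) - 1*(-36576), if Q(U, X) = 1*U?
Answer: 36360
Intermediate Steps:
Q(U, X) = U
H(v) = v**3 (H(v) = v**2*v = v**3)
H(Q(-6, -9)) - 1*(-36576) = (-6)**3 - 1*(-36576) = -216 + 36576 = 36360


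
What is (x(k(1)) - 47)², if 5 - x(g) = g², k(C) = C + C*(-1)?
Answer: 1764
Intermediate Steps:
k(C) = 0 (k(C) = C - C = 0)
x(g) = 5 - g²
(x(k(1)) - 47)² = ((5 - 1*0²) - 47)² = ((5 - 1*0) - 47)² = ((5 + 0) - 47)² = (5 - 47)² = (-42)² = 1764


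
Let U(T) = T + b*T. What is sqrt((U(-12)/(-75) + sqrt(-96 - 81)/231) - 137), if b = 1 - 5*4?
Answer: sqrt(-186603417 + 5775*I*sqrt(177))/1155 ≈ 0.0024348 + 11.827*I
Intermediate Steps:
b = -19 (b = 1 - 20 = -19)
U(T) = -18*T (U(T) = T - 19*T = -18*T)
sqrt((U(-12)/(-75) + sqrt(-96 - 81)/231) - 137) = sqrt((-18*(-12)/(-75) + sqrt(-96 - 81)/231) - 137) = sqrt((216*(-1/75) + sqrt(-177)*(1/231)) - 137) = sqrt((-72/25 + (I*sqrt(177))*(1/231)) - 137) = sqrt((-72/25 + I*sqrt(177)/231) - 137) = sqrt(-3497/25 + I*sqrt(177)/231)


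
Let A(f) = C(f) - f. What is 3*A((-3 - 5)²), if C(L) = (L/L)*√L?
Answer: -168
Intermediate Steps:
C(L) = √L (C(L) = 1*√L = √L)
A(f) = √f - f
3*A((-3 - 5)²) = 3*(√((-3 - 5)²) - (-3 - 5)²) = 3*(√((-8)²) - 1*(-8)²) = 3*(√64 - 1*64) = 3*(8 - 64) = 3*(-56) = -168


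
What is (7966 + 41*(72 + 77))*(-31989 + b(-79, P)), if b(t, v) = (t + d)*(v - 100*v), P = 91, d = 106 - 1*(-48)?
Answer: -9960370800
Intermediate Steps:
d = 154 (d = 106 + 48 = 154)
b(t, v) = -99*v*(154 + t) (b(t, v) = (t + 154)*(v - 100*v) = (154 + t)*(-99*v) = -99*v*(154 + t))
(7966 + 41*(72 + 77))*(-31989 + b(-79, P)) = (7966 + 41*(72 + 77))*(-31989 - 99*91*(154 - 79)) = (7966 + 41*149)*(-31989 - 99*91*75) = (7966 + 6109)*(-31989 - 675675) = 14075*(-707664) = -9960370800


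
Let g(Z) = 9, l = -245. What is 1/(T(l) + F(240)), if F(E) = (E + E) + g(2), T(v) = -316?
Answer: 1/173 ≈ 0.0057803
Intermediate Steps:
F(E) = 9 + 2*E (F(E) = (E + E) + 9 = 2*E + 9 = 9 + 2*E)
1/(T(l) + F(240)) = 1/(-316 + (9 + 2*240)) = 1/(-316 + (9 + 480)) = 1/(-316 + 489) = 1/173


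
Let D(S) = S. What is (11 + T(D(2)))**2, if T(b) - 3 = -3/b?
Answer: 625/4 ≈ 156.25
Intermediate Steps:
T(b) = 3 - 3/b
(11 + T(D(2)))**2 = (11 + (3 - 3/2))**2 = (11 + 3/2)**2 = (25/2)**2 = 625/4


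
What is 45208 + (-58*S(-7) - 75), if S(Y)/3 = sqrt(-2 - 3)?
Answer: 45133 - 174*I*sqrt(5) ≈ 45133.0 - 389.08*I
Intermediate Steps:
S(Y) = 3*I*sqrt(5) (S(Y) = 3*sqrt(-2 - 3) = 3*sqrt(-5) = 3*(I*sqrt(5)) = 3*I*sqrt(5))
45208 + (-58*S(-7) - 75) = 45208 + (-174*I*sqrt(5) - 75) = 45208 + (-75 - 174*I*sqrt(5)) = 45133 - 174*I*sqrt(5)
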